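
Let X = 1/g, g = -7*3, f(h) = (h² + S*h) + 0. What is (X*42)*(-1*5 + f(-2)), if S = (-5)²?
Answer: 102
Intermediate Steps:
S = 25
f(h) = h² + 25*h (f(h) = (h² + 25*h) + 0 = h² + 25*h)
g = -21
X = -1/21 (X = 1/(-21) = -1/21 ≈ -0.047619)
(X*42)*(-1*5 + f(-2)) = (-1/21*42)*(-1*5 - 2*(25 - 2)) = -2*(-5 - 2*23) = -2*(-5 - 46) = -2*(-51) = 102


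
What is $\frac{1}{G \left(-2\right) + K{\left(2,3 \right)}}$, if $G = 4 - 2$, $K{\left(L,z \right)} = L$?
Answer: $- \frac{1}{2} \approx -0.5$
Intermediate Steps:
$G = 2$ ($G = 4 - 2 = 2$)
$\frac{1}{G \left(-2\right) + K{\left(2,3 \right)}} = \frac{1}{2 \left(-2\right) + 2} = \frac{1}{-4 + 2} = \frac{1}{-2} = - \frac{1}{2}$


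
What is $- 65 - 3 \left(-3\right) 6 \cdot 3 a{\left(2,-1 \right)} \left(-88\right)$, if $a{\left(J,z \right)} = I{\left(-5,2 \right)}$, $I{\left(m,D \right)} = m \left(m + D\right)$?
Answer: $13899600$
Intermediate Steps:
$I{\left(m,D \right)} = m \left(D + m\right)$
$a{\left(J,z \right)} = 15$ ($a{\left(J,z \right)} = - 5 \left(2 - 5\right) = \left(-5\right) \left(-3\right) = 15$)
$- 65 - 3 \left(-3\right) 6 \cdot 3 a{\left(2,-1 \right)} \left(-88\right) = - 65 - 3 \left(-3\right) 6 \cdot 3 \cdot 15 \left(-88\right) = - 65 - 3 \left(\left(-18\right) 3\right) 15 \left(-88\right) = - 65 \left(-3\right) \left(-54\right) 15 \left(-88\right) = - 65 \cdot 162 \cdot 15 \left(-88\right) = \left(-65\right) 2430 \left(-88\right) = \left(-157950\right) \left(-88\right) = 13899600$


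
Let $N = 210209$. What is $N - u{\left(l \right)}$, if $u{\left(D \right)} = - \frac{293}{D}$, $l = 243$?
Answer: $\frac{51081080}{243} \approx 2.1021 \cdot 10^{5}$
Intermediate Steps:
$N - u{\left(l \right)} = 210209 - - \frac{293}{243} = 210209 + \frac{293}{243} = \frac{51081080}{243}$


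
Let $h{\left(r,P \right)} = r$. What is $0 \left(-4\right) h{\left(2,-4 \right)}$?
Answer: $0$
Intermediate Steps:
$0 \left(-4\right) h{\left(2,-4 \right)} = 0 \left(-4\right) 2 = 0 \cdot 2 = 0$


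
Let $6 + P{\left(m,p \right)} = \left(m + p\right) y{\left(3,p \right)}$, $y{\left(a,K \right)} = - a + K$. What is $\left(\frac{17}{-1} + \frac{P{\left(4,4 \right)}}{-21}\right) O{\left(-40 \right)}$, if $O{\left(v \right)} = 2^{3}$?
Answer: $- \frac{2872}{21} \approx -136.76$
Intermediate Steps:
$y{\left(a,K \right)} = K - a$
$P{\left(m,p \right)} = -6 + \left(-3 + p\right) \left(m + p\right)$ ($P{\left(m,p \right)} = -6 + \left(m + p\right) \left(p - 3\right) = -6 + \left(m + p\right) \left(-3 + p\right) = -6 + \left(-3 + p\right) \left(m + p\right)$)
$O{\left(v \right)} = 8$
$\left(\frac{17}{-1} + \frac{P{\left(4,4 \right)}}{-21}\right) O{\left(-40 \right)} = \left(\frac{17}{-1} + \frac{-6 + 4 \left(-3 + 4\right) + 4 \left(-3 + 4\right)}{-21}\right) 8 = \left(17 \left(-1\right) + \left(-6 + 4 \cdot 1 + 4 \cdot 1\right) \left(- \frac{1}{21}\right)\right) 8 = \left(-17 + \left(-6 + 4 + 4\right) \left(- \frac{1}{21}\right)\right) 8 = \left(-17 + 2 \left(- \frac{1}{21}\right)\right) 8 = \left(-17 - \frac{2}{21}\right) 8 = \left(- \frac{359}{21}\right) 8 = - \frac{2872}{21}$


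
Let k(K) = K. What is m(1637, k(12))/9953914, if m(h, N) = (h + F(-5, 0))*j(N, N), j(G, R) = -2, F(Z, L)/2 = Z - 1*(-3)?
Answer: -1633/4976957 ≈ -0.00032811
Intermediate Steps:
F(Z, L) = 6 + 2*Z (F(Z, L) = 2*(Z - 1*(-3)) = 2*(Z + 3) = 2*(3 + Z) = 6 + 2*Z)
m(h, N) = 8 - 2*h (m(h, N) = (h + (6 + 2*(-5)))*(-2) = (h + (6 - 10))*(-2) = (h - 4)*(-2) = (-4 + h)*(-2) = 8 - 2*h)
m(1637, k(12))/9953914 = (8 - 2*1637)/9953914 = (8 - 3274)*(1/9953914) = -3266*1/9953914 = -1633/4976957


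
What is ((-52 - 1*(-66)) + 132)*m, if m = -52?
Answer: -7592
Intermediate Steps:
((-52 - 1*(-66)) + 132)*m = ((-52 - 1*(-66)) + 132)*(-52) = ((-52 + 66) + 132)*(-52) = (14 + 132)*(-52) = 146*(-52) = -7592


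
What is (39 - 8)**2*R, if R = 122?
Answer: 117242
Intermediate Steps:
(39 - 8)**2*R = (39 - 8)**2*122 = 31**2*122 = 961*122 = 117242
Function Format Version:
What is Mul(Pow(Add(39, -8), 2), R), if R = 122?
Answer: 117242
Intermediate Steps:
Mul(Pow(Add(39, -8), 2), R) = Mul(Pow(Add(39, -8), 2), 122) = Mul(Pow(31, 2), 122) = Mul(961, 122) = 117242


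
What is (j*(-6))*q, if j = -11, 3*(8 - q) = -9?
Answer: 726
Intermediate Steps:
q = 11 (q = 8 - 1/3*(-9) = 8 + 3 = 11)
(j*(-6))*q = -11*(-6)*11 = 66*11 = 726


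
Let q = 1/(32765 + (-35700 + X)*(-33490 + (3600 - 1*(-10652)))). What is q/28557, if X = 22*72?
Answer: 1/18743568943761 ≈ 5.3352e-14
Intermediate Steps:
X = 1584
q = 1/656356373 (q = 1/(32765 + (-35700 + 1584)*(-33490 + (3600 - 1*(-10652)))) = 1/(32765 - 34116*(-33490 + (3600 + 10652))) = 1/(32765 - 34116*(-33490 + 14252)) = 1/(32765 - 34116*(-19238)) = 1/(32765 + 656323608) = 1/656356373 ≈ 1.5236e-9)
q/28557 = (1/656356373)/28557 = (1/656356373)*(1/28557) = 1/18743568943761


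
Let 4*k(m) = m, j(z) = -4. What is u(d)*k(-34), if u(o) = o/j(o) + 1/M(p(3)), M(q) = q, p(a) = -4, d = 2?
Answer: 51/8 ≈ 6.3750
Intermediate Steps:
k(m) = m/4
u(o) = -¼ - o/4 (u(o) = o/(-4) + 1/(-4) = o*(-¼) + 1*(-¼) = -o/4 - ¼ = -¼ - o/4)
u(d)*k(-34) = (-¼ - ¼*2)*((¼)*(-34)) = (-¼ - ½)*(-17/2) = -¾*(-17/2) = 51/8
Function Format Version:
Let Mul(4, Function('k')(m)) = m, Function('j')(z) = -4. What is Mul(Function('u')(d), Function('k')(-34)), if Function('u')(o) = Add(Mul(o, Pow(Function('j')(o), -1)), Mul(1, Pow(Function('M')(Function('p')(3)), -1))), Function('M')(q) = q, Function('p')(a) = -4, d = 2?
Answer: Rational(51, 8) ≈ 6.3750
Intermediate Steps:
Function('k')(m) = Mul(Rational(1, 4), m)
Function('u')(o) = Add(Rational(-1, 4), Mul(Rational(-1, 4), o)) (Function('u')(o) = Add(Mul(o, Pow(-4, -1)), Mul(1, Pow(-4, -1))) = Add(Mul(o, Rational(-1, 4)), Mul(1, Rational(-1, 4))) = Add(Mul(Rational(-1, 4), o), Rational(-1, 4)) = Add(Rational(-1, 4), Mul(Rational(-1, 4), o)))
Mul(Function('u')(d), Function('k')(-34)) = Mul(Add(Rational(-1, 4), Mul(Rational(-1, 4), 2)), Mul(Rational(1, 4), -34)) = Mul(Add(Rational(-1, 4), Rational(-1, 2)), Rational(-17, 2)) = Mul(Rational(-3, 4), Rational(-17, 2)) = Rational(51, 8)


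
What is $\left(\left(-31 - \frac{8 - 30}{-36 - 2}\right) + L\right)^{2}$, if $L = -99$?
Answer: $\frac{6155361}{361} \approx 17051.0$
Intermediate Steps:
$\left(\left(-31 - \frac{8 - 30}{-36 - 2}\right) + L\right)^{2} = \left(\left(-31 - \frac{8 - 30}{-36 - 2}\right) - 99\right)^{2} = \left(\left(-31 - - \frac{22}{-38}\right) - 99\right)^{2} = \left(\left(-31 - \left(-22\right) \left(- \frac{1}{38}\right)\right) - 99\right)^{2} = \left(\left(-31 - \frac{11}{19}\right) - 99\right)^{2} = \left(- \frac{600}{19} - 99\right)^{2} = \left(- \frac{2481}{19}\right)^{2} = \frac{6155361}{361}$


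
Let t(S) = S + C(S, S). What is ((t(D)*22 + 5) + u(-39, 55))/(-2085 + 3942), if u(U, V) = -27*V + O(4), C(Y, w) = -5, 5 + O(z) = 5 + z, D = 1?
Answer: -1564/1857 ≈ -0.84222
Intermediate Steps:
O(z) = z (O(z) = -5 + (5 + z) = z)
t(S) = -5 + S (t(S) = S - 5 = -5 + S)
u(U, V) = 4 - 27*V (u(U, V) = -27*V + 4 = 4 - 27*V)
((t(D)*22 + 5) + u(-39, 55))/(-2085 + 3942) = (((-5 + 1)*22 + 5) + (4 - 27*55))/(-2085 + 3942) = ((-4*22 + 5) + (4 - 1485))/1857 = ((-88 + 5) - 1481)*(1/1857) = (-83 - 1481)*(1/1857) = -1564*1/1857 = -1564/1857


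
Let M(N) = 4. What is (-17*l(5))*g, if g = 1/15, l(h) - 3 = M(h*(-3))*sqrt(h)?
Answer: -17/5 - 68*sqrt(5)/15 ≈ -13.537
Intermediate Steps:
l(h) = 3 + 4*sqrt(h)
g = 1/15 ≈ 0.066667
(-17*l(5))*g = -17*(3 + 4*sqrt(5))*(1/15) = (-51 - 68*sqrt(5))*(1/15) = -17/5 - 68*sqrt(5)/15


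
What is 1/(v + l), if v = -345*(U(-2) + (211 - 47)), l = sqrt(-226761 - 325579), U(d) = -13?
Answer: -10419/542888273 - 2*I*sqrt(138085)/2714441365 ≈ -1.9192e-5 - 2.7379e-7*I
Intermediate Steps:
l = 2*I*sqrt(138085) (l = sqrt(-552340) = 2*I*sqrt(138085) ≈ 743.2*I)
v = -52095 (v = -345*(-13 + (211 - 47)) = -345*(-13 + 164) = -345*151 = -52095)
1/(v + l) = 1/(-52095 + 2*I*sqrt(138085))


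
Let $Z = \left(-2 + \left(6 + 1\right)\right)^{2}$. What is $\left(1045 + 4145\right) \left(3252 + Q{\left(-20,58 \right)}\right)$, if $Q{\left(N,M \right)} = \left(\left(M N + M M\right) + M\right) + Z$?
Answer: $28747410$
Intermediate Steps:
$Z = 25$ ($Z = \left(-2 + 7\right)^{2} = 5^{2} = 25$)
$Q{\left(N,M \right)} = 25 + M + M^{2} + M N$ ($Q{\left(N,M \right)} = \left(\left(M N + M M\right) + M\right) + 25 = \left(\left(M N + M^{2}\right) + M\right) + 25 = \left(\left(M^{2} + M N\right) + M\right) + 25 = \left(M + M^{2} + M N\right) + 25 = 25 + M + M^{2} + M N$)
$\left(1045 + 4145\right) \left(3252 + Q{\left(-20,58 \right)}\right) = \left(1045 + 4145\right) \left(3252 + \left(25 + 58 + 58^{2} + 58 \left(-20\right)\right)\right) = 5190 \left(3252 + \left(25 + 58 + 3364 - 1160\right)\right) = 5190 \left(3252 + 2287\right) = 5190 \cdot 5539 = 28747410$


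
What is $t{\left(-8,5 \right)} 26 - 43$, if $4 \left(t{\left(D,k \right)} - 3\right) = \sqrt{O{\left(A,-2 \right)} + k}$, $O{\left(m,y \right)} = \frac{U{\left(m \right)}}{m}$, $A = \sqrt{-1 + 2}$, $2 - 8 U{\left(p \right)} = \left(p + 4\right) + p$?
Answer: $35 + \frac{39 \sqrt{2}}{4} \approx 48.789$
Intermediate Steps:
$U{\left(p \right)} = - \frac{1}{4} - \frac{p}{4}$ ($U{\left(p \right)} = \frac{1}{4} - \frac{\left(p + 4\right) + p}{8} = \frac{1}{4} - \frac{\left(4 + p\right) + p}{8} = \frac{1}{4} - \frac{4 + 2 p}{8} = \frac{1}{4} - \left(\frac{1}{2} + \frac{p}{4}\right) = - \frac{1}{4} - \frac{p}{4}$)
$A = 1$ ($A = \sqrt{1} = 1$)
$O{\left(m,y \right)} = \frac{- \frac{1}{4} - \frac{m}{4}}{m}$
$t{\left(D,k \right)} = 3 + \frac{\sqrt{- \frac{1}{2} + k}}{4}$ ($t{\left(D,k \right)} = 3 + \frac{\sqrt{\frac{-1 - 1}{4 \cdot 1} + k}}{4} = 3 + \frac{\sqrt{\frac{1}{4} \cdot 1 \left(-1 - 1\right) + k}}{4} = 3 + \frac{\sqrt{\frac{1}{4} \cdot 1 \left(-2\right) + k}}{4} = 3 + \frac{\sqrt{- \frac{1}{2} + k}}{4}$)
$t{\left(-8,5 \right)} 26 - 43 = \left(3 + \frac{\sqrt{-2 + 4 \cdot 5}}{8}\right) 26 - 43 = \left(3 + \frac{\sqrt{-2 + 20}}{8}\right) 26 - 43 = \left(3 + \frac{\sqrt{18}}{8}\right) 26 - 43 = \left(3 + \frac{3 \sqrt{2}}{8}\right) 26 - 43 = \left(78 + \frac{39 \sqrt{2}}{4}\right) - 43 = 35 + \frac{39 \sqrt{2}}{4}$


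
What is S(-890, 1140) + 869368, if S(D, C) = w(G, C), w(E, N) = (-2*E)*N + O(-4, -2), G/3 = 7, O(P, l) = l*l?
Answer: 821492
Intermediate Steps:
O(P, l) = l**2
G = 21 (G = 3*7 = 21)
w(E, N) = 4 - 2*E*N (w(E, N) = (-2*E)*N + (-2)**2 = -2*E*N + 4 = 4 - 2*E*N)
S(D, C) = 4 - 42*C (S(D, C) = 4 - 2*21*C = 4 - 42*C)
S(-890, 1140) + 869368 = (4 - 42*1140) + 869368 = (4 - 47880) + 869368 = -47876 + 869368 = 821492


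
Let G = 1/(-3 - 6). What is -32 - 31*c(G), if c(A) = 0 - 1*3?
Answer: 61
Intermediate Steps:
G = -⅑ (G = 1/(-9) = -⅑ ≈ -0.11111)
c(A) = -3 (c(A) = 0 - 3 = -3)
-32 - 31*c(G) = -32 - 31*(-3) = -32 + 93 = 61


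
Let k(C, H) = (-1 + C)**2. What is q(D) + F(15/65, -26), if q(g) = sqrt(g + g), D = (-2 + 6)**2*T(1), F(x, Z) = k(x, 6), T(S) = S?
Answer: 100/169 + 4*sqrt(2) ≈ 6.2486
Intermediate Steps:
F(x, Z) = (-1 + x)**2
D = 16 (D = (-2 + 6)**2*1 = 4**2*1 = 16*1 = 16)
q(g) = sqrt(2)*sqrt(g) (q(g) = sqrt(2*g) = sqrt(2)*sqrt(g))
q(D) + F(15/65, -26) = sqrt(2)*sqrt(16) + (-1 + 15/65)**2 = sqrt(2)*4 + (-1 + 15*(1/65))**2 = 4*sqrt(2) + (-1 + 3/13)**2 = 4*sqrt(2) + (-10/13)**2 = 4*sqrt(2) + 100/169 = 100/169 + 4*sqrt(2)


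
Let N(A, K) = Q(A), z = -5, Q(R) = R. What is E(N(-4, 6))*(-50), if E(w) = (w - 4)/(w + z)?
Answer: -400/9 ≈ -44.444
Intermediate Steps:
N(A, K) = A
E(w) = (-4 + w)/(-5 + w) (E(w) = (w - 4)/(w - 5) = (-4 + w)/(-5 + w))
E(N(-4, 6))*(-50) = ((-4 - 4)/(-5 - 4))*(-50) = (-8/(-9))*(-50) = -⅑*(-8)*(-50) = (8/9)*(-50) = -400/9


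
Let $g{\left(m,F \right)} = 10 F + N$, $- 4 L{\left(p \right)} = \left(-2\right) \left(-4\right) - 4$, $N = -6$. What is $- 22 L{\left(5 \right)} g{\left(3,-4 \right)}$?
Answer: $-1012$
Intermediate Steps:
$L{\left(p \right)} = -1$ ($L{\left(p \right)} = - \frac{\left(-2\right) \left(-4\right) - 4}{4} = - \frac{8 - 4}{4} = \left(- \frac{1}{4}\right) 4 = -1$)
$g{\left(m,F \right)} = -6 + 10 F$ ($g{\left(m,F \right)} = 10 F - 6 = -6 + 10 F$)
$- 22 L{\left(5 \right)} g{\left(3,-4 \right)} = \left(-22\right) \left(-1\right) \left(-6 + 10 \left(-4\right)\right) = 22 \left(-6 - 40\right) = 22 \left(-46\right) = -1012$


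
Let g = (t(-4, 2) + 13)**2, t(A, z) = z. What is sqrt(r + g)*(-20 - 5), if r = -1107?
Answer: -525*I*sqrt(2) ≈ -742.46*I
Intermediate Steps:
g = 225 (g = (2 + 13)**2 = 15**2 = 225)
sqrt(r + g)*(-20 - 5) = sqrt(-1107 + 225)*(-20 - 5) = sqrt(-882)*(-25) = (21*I*sqrt(2))*(-25) = -525*I*sqrt(2)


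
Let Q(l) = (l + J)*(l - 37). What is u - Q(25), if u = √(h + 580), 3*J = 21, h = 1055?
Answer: 384 + √1635 ≈ 424.44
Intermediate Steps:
J = 7 (J = (⅓)*21 = 7)
Q(l) = (-37 + l)*(7 + l) (Q(l) = (l + 7)*(l - 37) = (7 + l)*(-37 + l) = (-37 + l)*(7 + l))
u = √1635 (u = √(1055 + 580) = √1635 ≈ 40.435)
u - Q(25) = √1635 - (-259 + 25² - 30*25) = √1635 - (-259 + 625 - 750) = √1635 - 1*(-384) = √1635 + 384 = 384 + √1635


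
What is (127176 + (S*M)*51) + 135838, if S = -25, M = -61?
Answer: 340789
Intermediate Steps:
(127176 + (S*M)*51) + 135838 = (127176 - 25*(-61)*51) + 135838 = (127176 + 1525*51) + 135838 = (127176 + 77775) + 135838 = 204951 + 135838 = 340789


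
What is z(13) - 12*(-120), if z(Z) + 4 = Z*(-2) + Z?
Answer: 1423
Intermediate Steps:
z(Z) = -4 - Z (z(Z) = -4 + (Z*(-2) + Z) = -4 + (-2*Z + Z) = -4 - Z)
z(13) - 12*(-120) = (-4 - 1*13) - 12*(-120) = (-4 - 13) + 1440 = -17 + 1440 = 1423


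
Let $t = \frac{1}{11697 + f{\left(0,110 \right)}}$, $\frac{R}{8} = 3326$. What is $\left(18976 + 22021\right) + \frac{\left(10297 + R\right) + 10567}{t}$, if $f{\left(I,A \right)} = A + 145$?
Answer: $567426341$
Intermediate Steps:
$R = 26608$ ($R = 8 \cdot 3326 = 26608$)
$f{\left(I,A \right)} = 145 + A$
$t = \frac{1}{11952}$ ($t = \frac{1}{11697 + \left(145 + 110\right)} = \frac{1}{11697 + 255} = \frac{1}{11952} \approx 8.3668 \cdot 10^{-5}$)
$\left(18976 + 22021\right) + \frac{\left(10297 + R\right) + 10567}{t} = \left(18976 + 22021\right) + \left(\left(10297 + 26608\right) + 10567\right) \frac{1}{\frac{1}{11952}} = 40997 + \left(36905 + 10567\right) 11952 = 40997 + 47472 \cdot 11952 = 40997 + 567385344 = 567426341$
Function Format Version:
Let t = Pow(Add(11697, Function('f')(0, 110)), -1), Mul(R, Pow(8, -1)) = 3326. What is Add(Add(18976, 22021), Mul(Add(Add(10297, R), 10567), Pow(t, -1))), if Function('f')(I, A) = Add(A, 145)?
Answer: 567426341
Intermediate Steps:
R = 26608 (R = Mul(8, 3326) = 26608)
Function('f')(I, A) = Add(145, A)
t = Rational(1, 11952) (t = Pow(Add(11697, Add(145, 110)), -1) = Pow(Add(11697, 255), -1) = Pow(11952, -1) = Rational(1, 11952) ≈ 8.3668e-5)
Add(Add(18976, 22021), Mul(Add(Add(10297, R), 10567), Pow(t, -1))) = Add(Add(18976, 22021), Mul(Add(Add(10297, 26608), 10567), Pow(Rational(1, 11952), -1))) = Add(40997, Mul(Add(36905, 10567), 11952)) = Add(40997, Mul(47472, 11952)) = Add(40997, 567385344) = 567426341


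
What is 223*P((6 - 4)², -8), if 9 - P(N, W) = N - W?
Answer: -669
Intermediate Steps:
P(N, W) = 9 + W - N (P(N, W) = 9 - (N - W) = 9 + (W - N) = 9 + W - N)
223*P((6 - 4)², -8) = 223*(9 - 8 - (6 - 4)²) = 223*(9 - 8 - 1*2²) = 223*(9 - 8 - 1*4) = 223*(9 - 8 - 4) = 223*(-3) = -669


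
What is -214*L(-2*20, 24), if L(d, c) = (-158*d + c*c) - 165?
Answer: -1440434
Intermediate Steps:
L(d, c) = -165 + c² - 158*d (L(d, c) = (-158*d + c²) - 165 = (c² - 158*d) - 165 = -165 + c² - 158*d)
-214*L(-2*20, 24) = -214*(-165 + 24² - (-316)*20) = -214*(-165 + 576 - 158*(-40)) = -214*(-165 + 576 + 6320) = -214*6731 = -1440434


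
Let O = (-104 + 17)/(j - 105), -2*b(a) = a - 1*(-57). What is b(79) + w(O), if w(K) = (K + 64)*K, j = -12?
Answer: -30203/1521 ≈ -19.857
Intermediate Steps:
b(a) = -57/2 - a/2 (b(a) = -(a - 1*(-57))/2 = -(a + 57)/2 = -(57 + a)/2 = -57/2 - a/2)
O = 29/39 (O = (-104 + 17)/(-12 - 105) = -87/(-117) = -87*(-1/117) = 29/39 ≈ 0.74359)
w(K) = K*(64 + K) (w(K) = (64 + K)*K = K*(64 + K))
b(79) + w(O) = (-57/2 - 1/2*79) + 29*(64 + 29/39)/39 = (-57/2 - 79/2) + (29/39)*(2525/39) = -68 + 73225/1521 = -30203/1521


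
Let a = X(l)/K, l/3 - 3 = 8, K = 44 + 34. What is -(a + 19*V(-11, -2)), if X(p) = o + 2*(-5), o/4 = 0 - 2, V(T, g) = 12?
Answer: -2961/13 ≈ -227.77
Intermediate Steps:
o = -8 (o = 4*(0 - 2) = 4*(-2) = -8)
K = 78
l = 33 (l = 9 + 3*8 = 9 + 24 = 33)
X(p) = -18 (X(p) = -8 + 2*(-5) = -8 - 10 = -18)
a = -3/13 (a = -18/78 = -18*1/78 = -3/13 ≈ -0.23077)
-(a + 19*V(-11, -2)) = -(-3/13 + 19*12) = -(-3/13 + 228) = -1*2961/13 = -2961/13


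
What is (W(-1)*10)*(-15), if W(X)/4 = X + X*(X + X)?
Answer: -600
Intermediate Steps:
W(X) = 4*X + 8*X² (W(X) = 4*(X + X*(X + X)) = 4*(X + X*(2*X)) = 4*(X + 2*X²) = 4*X + 8*X²)
(W(-1)*10)*(-15) = ((4*(-1)*(1 + 2*(-1)))*10)*(-15) = ((4*(-1)*(1 - 2))*10)*(-15) = ((4*(-1)*(-1))*10)*(-15) = (4*10)*(-15) = 40*(-15) = -600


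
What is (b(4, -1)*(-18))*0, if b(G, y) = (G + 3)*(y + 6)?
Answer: 0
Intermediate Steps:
b(G, y) = (3 + G)*(6 + y)
(b(4, -1)*(-18))*0 = ((18 + 3*(-1) + 6*4 + 4*(-1))*(-18))*0 = ((18 - 3 + 24 - 4)*(-18))*0 = (35*(-18))*0 = -630*0 = 0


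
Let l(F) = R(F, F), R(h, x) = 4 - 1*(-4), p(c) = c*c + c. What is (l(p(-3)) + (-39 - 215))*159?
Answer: -39114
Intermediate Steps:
p(c) = c + c**2 (p(c) = c**2 + c = c + c**2)
R(h, x) = 8 (R(h, x) = 4 + 4 = 8)
l(F) = 8
(l(p(-3)) + (-39 - 215))*159 = (8 + (-39 - 215))*159 = (8 - 254)*159 = -246*159 = -39114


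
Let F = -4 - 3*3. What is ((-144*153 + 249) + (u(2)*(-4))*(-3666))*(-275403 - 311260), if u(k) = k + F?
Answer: 107410368681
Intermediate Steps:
F = -13 (F = -4 - 9 = -13)
u(k) = -13 + k (u(k) = k - 13 = -13 + k)
((-144*153 + 249) + (u(2)*(-4))*(-3666))*(-275403 - 311260) = ((-144*153 + 249) + ((-13 + 2)*(-4))*(-3666))*(-275403 - 311260) = ((-22032 + 249) - 11*(-4)*(-3666))*(-586663) = (-21783 + 44*(-3666))*(-586663) = (-21783 - 161304)*(-586663) = -183087*(-586663) = 107410368681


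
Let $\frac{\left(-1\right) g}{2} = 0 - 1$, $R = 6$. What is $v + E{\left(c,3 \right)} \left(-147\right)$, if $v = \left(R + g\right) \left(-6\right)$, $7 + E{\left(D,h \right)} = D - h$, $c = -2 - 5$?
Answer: $2451$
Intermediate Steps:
$c = -7$
$E{\left(D,h \right)} = -7 + D - h$ ($E{\left(D,h \right)} = -7 + \left(D - h\right) = -7 + D - h$)
$g = 2$ ($g = - 2 \left(0 - 1\right) = \left(-2\right) \left(-1\right) = 2$)
$v = -48$ ($v = \left(6 + 2\right) \left(-6\right) = 8 \left(-6\right) = -48$)
$v + E{\left(c,3 \right)} \left(-147\right) = -48 + \left(-7 - 7 - 3\right) \left(-147\right) = -48 - -2499 = -48 + 2499 = 2451$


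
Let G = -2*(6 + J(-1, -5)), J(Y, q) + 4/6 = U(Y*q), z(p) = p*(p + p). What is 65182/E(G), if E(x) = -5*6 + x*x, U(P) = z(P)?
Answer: 22563/4229 ≈ 5.3353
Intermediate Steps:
z(p) = 2*p**2 (z(p) = p*(2*p) = 2*p**2)
U(P) = 2*P**2
J(Y, q) = -2/3 + 2*Y**2*q**2 (J(Y, q) = -2/3 + 2*(Y*q)**2 = -2/3 + 2*(Y**2*q**2) = -2/3 + 2*Y**2*q**2)
G = -332/3 (G = -2*(6 + (-2/3 + 2*(-1)**2*(-5)**2)) = -2*(6 + (-2/3 + 2*1*25)) = -2*(6 + (-2/3 + 50)) = -2*(6 + 148/3) = -2*166/3 = -332/3 ≈ -110.67)
E(x) = -30 + x**2
65182/E(G) = 65182/(-30 + (-332/3)**2) = 65182/(-30 + 110224/9) = 65182/(109954/9) = 65182*(9/109954) = 22563/4229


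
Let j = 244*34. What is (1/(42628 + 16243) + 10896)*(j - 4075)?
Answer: 2707595978157/58871 ≈ 4.5992e+7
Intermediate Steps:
j = 8296
(1/(42628 + 16243) + 10896)*(j - 4075) = (1/(42628 + 16243) + 10896)*(8296 - 4075) = (1/58871 + 10896)*4221 = (641458417/58871)*4221 = 2707595978157/58871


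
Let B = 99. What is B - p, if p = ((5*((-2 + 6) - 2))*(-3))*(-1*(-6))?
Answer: 279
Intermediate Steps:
p = -180 (p = ((5*(4 - 2))*(-3))*6 = ((5*2)*(-3))*6 = (10*(-3))*6 = -30*6 = -180)
B - p = 99 - 1*(-180) = 99 + 180 = 279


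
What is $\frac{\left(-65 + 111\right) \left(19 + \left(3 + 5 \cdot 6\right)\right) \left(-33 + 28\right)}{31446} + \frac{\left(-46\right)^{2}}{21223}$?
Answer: $- \frac{93643672}{333689229} \approx -0.28063$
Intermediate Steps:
$\frac{\left(-65 + 111\right) \left(19 + \left(3 + 5 \cdot 6\right)\right) \left(-33 + 28\right)}{31446} + \frac{\left(-46\right)^{2}}{21223} = 46 \left(19 + \left(3 + 30\right)\right) \left(-5\right) \frac{1}{31446} + 2116 \cdot \frac{1}{21223} = 46 \left(19 + 33\right) \left(-5\right) \frac{1}{31446} + \frac{2116}{21223} = 46 \cdot 52 \left(-5\right) \frac{1}{31446} + \frac{2116}{21223} = 46 \left(-260\right) \frac{1}{31446} + \frac{2116}{21223} = \left(-11960\right) \frac{1}{31446} + \frac{2116}{21223} = - \frac{5980}{15723} + \frac{2116}{21223} = - \frac{93643672}{333689229}$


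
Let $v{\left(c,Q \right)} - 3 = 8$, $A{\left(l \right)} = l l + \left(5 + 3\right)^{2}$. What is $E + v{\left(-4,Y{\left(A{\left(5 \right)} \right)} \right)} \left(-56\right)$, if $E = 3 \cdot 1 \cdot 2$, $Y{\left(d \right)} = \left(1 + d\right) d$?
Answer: $-610$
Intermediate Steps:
$A{\left(l \right)} = 64 + l^{2}$ ($A{\left(l \right)} = l^{2} + 8^{2} = l^{2} + 64 = 64 + l^{2}$)
$Y{\left(d \right)} = d \left(1 + d\right)$
$v{\left(c,Q \right)} = 11$ ($v{\left(c,Q \right)} = 3 + 8 = 11$)
$E = 6$ ($E = 3 \cdot 2 = 6$)
$E + v{\left(-4,Y{\left(A{\left(5 \right)} \right)} \right)} \left(-56\right) = 6 + 11 \left(-56\right) = 6 - 616 = -610$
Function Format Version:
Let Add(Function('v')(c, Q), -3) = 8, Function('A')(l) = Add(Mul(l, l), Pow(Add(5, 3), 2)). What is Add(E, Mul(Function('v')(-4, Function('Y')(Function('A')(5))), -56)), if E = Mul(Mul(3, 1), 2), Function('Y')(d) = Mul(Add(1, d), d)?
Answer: -610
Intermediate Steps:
Function('A')(l) = Add(64, Pow(l, 2)) (Function('A')(l) = Add(Pow(l, 2), Pow(8, 2)) = Add(Pow(l, 2), 64) = Add(64, Pow(l, 2)))
Function('Y')(d) = Mul(d, Add(1, d))
Function('v')(c, Q) = 11 (Function('v')(c, Q) = Add(3, 8) = 11)
E = 6 (E = Mul(3, 2) = 6)
Add(E, Mul(Function('v')(-4, Function('Y')(Function('A')(5))), -56)) = Add(6, Mul(11, -56)) = Add(6, -616) = -610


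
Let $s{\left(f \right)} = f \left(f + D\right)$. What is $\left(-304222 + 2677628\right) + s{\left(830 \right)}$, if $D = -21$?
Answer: $3044876$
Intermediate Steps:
$s{\left(f \right)} = f \left(-21 + f\right)$ ($s{\left(f \right)} = f \left(f - 21\right) = f \left(-21 + f\right)$)
$\left(-304222 + 2677628\right) + s{\left(830 \right)} = \left(-304222 + 2677628\right) + 830 \left(-21 + 830\right) = 2373406 + 830 \cdot 809 = 2373406 + 671470 = 3044876$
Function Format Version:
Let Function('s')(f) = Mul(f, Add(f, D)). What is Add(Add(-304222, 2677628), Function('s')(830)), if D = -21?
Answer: 3044876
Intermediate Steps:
Function('s')(f) = Mul(f, Add(-21, f)) (Function('s')(f) = Mul(f, Add(f, -21)) = Mul(f, Add(-21, f)))
Add(Add(-304222, 2677628), Function('s')(830)) = Add(Add(-304222, 2677628), Mul(830, Add(-21, 830))) = Add(2373406, Mul(830, 809)) = Add(2373406, 671470) = 3044876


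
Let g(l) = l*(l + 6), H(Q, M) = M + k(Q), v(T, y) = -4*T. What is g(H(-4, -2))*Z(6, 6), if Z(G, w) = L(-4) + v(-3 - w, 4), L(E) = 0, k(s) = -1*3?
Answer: -180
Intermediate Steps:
k(s) = -3
H(Q, M) = -3 + M (H(Q, M) = M - 3 = -3 + M)
Z(G, w) = 12 + 4*w (Z(G, w) = 0 - 4*(-3 - w) = 0 + (12 + 4*w) = 12 + 4*w)
g(l) = l*(6 + l)
g(H(-4, -2))*Z(6, 6) = ((-3 - 2)*(6 + (-3 - 2)))*(12 + 4*6) = (-5*(6 - 5))*(12 + 24) = -5*1*36 = -5*36 = -180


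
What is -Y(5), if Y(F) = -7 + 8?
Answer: -1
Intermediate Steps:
Y(F) = 1
-Y(5) = -1*1 = -1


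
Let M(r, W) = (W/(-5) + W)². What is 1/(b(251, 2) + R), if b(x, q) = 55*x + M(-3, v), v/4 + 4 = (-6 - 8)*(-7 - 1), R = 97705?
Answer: 25/5773734 ≈ 4.3300e-6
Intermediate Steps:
v = 432 (v = -16 + 4*((-6 - 8)*(-7 - 1)) = -16 + 4*(-14*(-8)) = -16 + 4*112 = -16 + 448 = 432)
M(r, W) = 16*W²/25 (M(r, W) = (W*(-⅕) + W)² = (-W/5 + W)² = (4*W/5)² = 16*W²/25)
b(x, q) = 2985984/25 + 55*x (b(x, q) = 55*x + (16/25)*432² = 55*x + (16/25)*186624 = 55*x + 2985984/25 = 2985984/25 + 55*x)
1/(b(251, 2) + R) = 1/((2985984/25 + 55*251) + 97705) = 1/((2985984/25 + 13805) + 97705) = 1/(3331109/25 + 97705) = 1/(5773734/25) = 25/5773734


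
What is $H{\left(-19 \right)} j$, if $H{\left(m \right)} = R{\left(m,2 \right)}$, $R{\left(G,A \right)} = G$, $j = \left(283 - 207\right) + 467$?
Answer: $-10317$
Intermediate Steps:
$j = 543$ ($j = \left(283 - 207\right) + 467 = 76 + 467 = 543$)
$H{\left(m \right)} = m$
$H{\left(-19 \right)} j = \left(-19\right) 543 = -10317$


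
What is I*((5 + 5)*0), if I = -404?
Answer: 0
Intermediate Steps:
I*((5 + 5)*0) = -404*(5 + 5)*0 = -4040*0 = -404*0 = 0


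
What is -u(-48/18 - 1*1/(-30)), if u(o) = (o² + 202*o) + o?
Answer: 474869/900 ≈ 527.63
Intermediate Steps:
u(o) = o² + 203*o
-u(-48/18 - 1*1/(-30)) = -(-48/18 - 1*1/(-30))*(203 + (-48/18 - 1*1/(-30))) = -(-48*1/18 - 1*(-1/30))*(203 + (-48*1/18 - 1*(-1/30))) = -(-8/3 + 1/30)*(203 + (-8/3 + 1/30)) = -(-79)*(203 - 79/30)/30 = -(-79)*6011/(30*30) = -1*(-474869/900) = 474869/900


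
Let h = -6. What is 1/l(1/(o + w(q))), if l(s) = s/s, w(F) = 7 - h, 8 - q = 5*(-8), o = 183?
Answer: 1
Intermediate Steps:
q = 48 (q = 8 - 5*(-8) = 8 - 1*(-40) = 8 + 40 = 48)
w(F) = 13 (w(F) = 7 - 1*(-6) = 7 + 6 = 13)
l(s) = 1
1/l(1/(o + w(q))) = 1/1 = 1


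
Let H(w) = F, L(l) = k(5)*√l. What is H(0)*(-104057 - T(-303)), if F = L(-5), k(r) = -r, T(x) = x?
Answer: 518770*I*√5 ≈ 1.16e+6*I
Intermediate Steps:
L(l) = -5*√l (L(l) = (-1*5)*√l = -5*√l)
F = -5*I*√5 ≈ -11.18*I
H(w) = -5*I*√5
H(0)*(-104057 - T(-303)) = (-5*I*√5)*(-104057 - 1*(-303)) = (-5*I*√5)*(-104057 + 303) = -5*I*√5*(-103754) = 518770*I*√5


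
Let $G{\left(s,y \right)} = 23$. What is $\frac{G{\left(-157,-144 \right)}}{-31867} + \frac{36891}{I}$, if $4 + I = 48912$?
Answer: $\frac{1174480613}{1558551236} \approx 0.75357$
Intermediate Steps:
$I = 48908$ ($I = -4 + 48912 = 48908$)
$\frac{G{\left(-157,-144 \right)}}{-31867} + \frac{36891}{I} = \frac{23}{-31867} + \frac{36891}{48908} = 23 \left(- \frac{1}{31867}\right) + 36891 \cdot \frac{1}{48908} = - \frac{23}{31867} + \frac{36891}{48908} = \frac{1174480613}{1558551236}$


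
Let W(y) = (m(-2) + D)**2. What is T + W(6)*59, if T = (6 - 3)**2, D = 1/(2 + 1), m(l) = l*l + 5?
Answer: 46337/9 ≈ 5148.6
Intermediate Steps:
m(l) = 5 + l**2 (m(l) = l**2 + 5 = 5 + l**2)
D = 1/3 ≈ 0.33333
T = 9 (T = 3**2 = 9)
W(y) = 784/9 (W(y) = ((5 + (-2)**2) + 1/3)**2 = ((5 + 4) + 1/3)**2 = (9 + 1/3)**2 = (28/3)**2 = 784/9)
T + W(6)*59 = 9 + (784/9)*59 = 9 + 46256/9 = 46337/9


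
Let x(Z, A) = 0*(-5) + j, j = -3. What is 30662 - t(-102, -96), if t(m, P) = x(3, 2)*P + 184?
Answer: 30190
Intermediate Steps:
x(Z, A) = -3 (x(Z, A) = 0*(-5) - 3 = 0 - 3 = -3)
t(m, P) = 184 - 3*P (t(m, P) = -3*P + 184 = 184 - 3*P)
30662 - t(-102, -96) = 30662 - (184 - 3*(-96)) = 30662 - (184 + 288) = 30662 - 1*472 = 30662 - 472 = 30190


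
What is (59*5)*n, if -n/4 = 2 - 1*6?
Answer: 4720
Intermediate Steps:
n = 16 (n = -4*(2 - 1*6) = -4*(2 - 6) = -4*(-4) = 16)
(59*5)*n = (59*5)*16 = 295*16 = 4720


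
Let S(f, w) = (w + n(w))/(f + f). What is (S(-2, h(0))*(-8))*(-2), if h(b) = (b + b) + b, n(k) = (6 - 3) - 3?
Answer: 0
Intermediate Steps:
n(k) = 0 (n(k) = 3 - 3 = 0)
h(b) = 3*b (h(b) = 2*b + b = 3*b)
S(f, w) = w/(2*f) (S(f, w) = (w + 0)/(f + f) = w/((2*f)) = w*(1/(2*f)) = w/(2*f))
(S(-2, h(0))*(-8))*(-2) = (((½)*(3*0)/(-2))*(-8))*(-2) = (((½)*0*(-½))*(-8))*(-2) = (0*(-8))*(-2) = 0*(-2) = 0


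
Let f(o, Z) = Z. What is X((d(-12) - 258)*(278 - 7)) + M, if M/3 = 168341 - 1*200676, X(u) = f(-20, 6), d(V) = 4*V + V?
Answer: -96999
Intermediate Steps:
d(V) = 5*V
X(u) = 6
M = -97005 (M = 3*(168341 - 1*200676) = 3*(168341 - 200676) = 3*(-32335) = -97005)
X((d(-12) - 258)*(278 - 7)) + M = 6 - 97005 = -96999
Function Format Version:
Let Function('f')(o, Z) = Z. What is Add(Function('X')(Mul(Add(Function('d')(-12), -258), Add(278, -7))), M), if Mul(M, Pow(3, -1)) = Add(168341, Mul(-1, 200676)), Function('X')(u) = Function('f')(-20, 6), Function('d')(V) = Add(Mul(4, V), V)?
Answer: -96999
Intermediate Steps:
Function('d')(V) = Mul(5, V)
Function('X')(u) = 6
M = -97005 (M = Mul(3, Add(168341, Mul(-1, 200676))) = Mul(3, Add(168341, -200676)) = Mul(3, -32335) = -97005)
Add(Function('X')(Mul(Add(Function('d')(-12), -258), Add(278, -7))), M) = Add(6, -97005) = -96999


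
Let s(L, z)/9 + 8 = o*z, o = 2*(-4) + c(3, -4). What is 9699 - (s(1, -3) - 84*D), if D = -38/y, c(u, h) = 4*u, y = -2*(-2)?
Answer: 9081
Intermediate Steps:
y = 4
D = -19/2 (D = -38/4 = -38*1/4 = -19/2 ≈ -9.5000)
o = 4 (o = 2*(-4) + 4*3 = -8 + 12 = 4)
s(L, z) = -72 + 36*z (s(L, z) = -72 + 9*(4*z) = -72 + 36*z)
9699 - (s(1, -3) - 84*D) = 9699 - ((-72 + 36*(-3)) - 84*(-19/2)) = 9699 - ((-72 - 108) + 798) = 9699 - (-180 + 798) = 9699 - 1*618 = 9699 - 618 = 9081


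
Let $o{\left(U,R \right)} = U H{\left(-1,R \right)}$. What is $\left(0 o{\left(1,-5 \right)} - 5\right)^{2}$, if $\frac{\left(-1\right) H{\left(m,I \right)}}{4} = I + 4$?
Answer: $25$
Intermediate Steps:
$H{\left(m,I \right)} = -16 - 4 I$ ($H{\left(m,I \right)} = - 4 \left(I + 4\right) = - 4 \left(4 + I\right) = -16 - 4 I$)
$o{\left(U,R \right)} = U \left(-16 - 4 R\right)$
$\left(0 o{\left(1,-5 \right)} - 5\right)^{2} = \left(0 \left(\left(-4\right) 1 \left(4 - 5\right)\right) - 5\right)^{2} = \left(0 \left(\left(-4\right) 1 \left(-1\right)\right) - 5\right)^{2} = \left(0 \cdot 4 - 5\right)^{2} = \left(0 - 5\right)^{2} = \left(-5\right)^{2} = 25$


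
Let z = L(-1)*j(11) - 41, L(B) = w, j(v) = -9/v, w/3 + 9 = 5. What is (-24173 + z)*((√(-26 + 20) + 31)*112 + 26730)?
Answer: -8041161692/11 - 29819552*I*√6/11 ≈ -7.3102e+8 - 6.6402e+6*I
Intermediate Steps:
w = -12 (w = -27 + 3*5 = -27 + 15 = -12)
L(B) = -12
z = -343/11 (z = -(-108)/11 - 41 = -12*(-9/11) - 41 = 108/11 - 41 = -343/11 ≈ -31.182)
(-24173 + z)*((√(-26 + 20) + 31)*112 + 26730) = (-24173 - 343/11)*((√(-26 + 20) + 31)*112 + 26730) = -266246*((√(-6) + 31)*112 + 26730)/11 = -266246*((I*√6 + 31)*112 + 26730)/11 = -266246*((31 + I*√6)*112 + 26730)/11 = -266246*((3472 + 112*I*√6) + 26730)/11 = -266246*(30202 + 112*I*√6)/11 = -8041161692/11 - 29819552*I*√6/11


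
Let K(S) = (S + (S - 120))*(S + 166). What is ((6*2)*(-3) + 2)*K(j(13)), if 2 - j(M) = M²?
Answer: -15436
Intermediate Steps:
j(M) = 2 - M²
K(S) = (-120 + 2*S)*(166 + S) (K(S) = (S + (-120 + S))*(166 + S) = (-120 + 2*S)*(166 + S))
((6*2)*(-3) + 2)*K(j(13)) = ((6*2)*(-3) + 2)*(-19920 + 2*(2 - 1*13²)² + 212*(2 - 1*13²)) = (12*(-3) + 2)*(-19920 + 2*(2 - 1*169)² + 212*(2 - 1*169)) = (-36 + 2)*(-19920 + 2*(2 - 169)² + 212*(2 - 169)) = -34*(-19920 + 2*(-167)² + 212*(-167)) = -34*(-19920 + 2*27889 - 35404) = -34*(-19920 + 55778 - 35404) = -34*454 = -15436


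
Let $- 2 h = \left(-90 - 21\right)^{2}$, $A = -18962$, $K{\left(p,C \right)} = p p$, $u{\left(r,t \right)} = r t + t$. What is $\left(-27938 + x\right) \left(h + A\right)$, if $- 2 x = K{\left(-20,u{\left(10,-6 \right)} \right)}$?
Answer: $706896905$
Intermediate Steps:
$u{\left(r,t \right)} = t + r t$
$K{\left(p,C \right)} = p^{2}$
$h = - \frac{12321}{2}$ ($h = - \frac{\left(-90 - 21\right)^{2}}{2} = - \frac{\left(-111\right)^{2}}{2} = \left(- \frac{1}{2}\right) 12321 = - \frac{12321}{2} \approx -6160.5$)
$x = -200$ ($x = - \frac{\left(-20\right)^{2}}{2} = \left(- \frac{1}{2}\right) 400 = -200$)
$\left(-27938 + x\right) \left(h + A\right) = \left(-27938 - 200\right) \left(- \frac{12321}{2} - 18962\right) = \left(-28138\right) \left(- \frac{50245}{2}\right) = 706896905$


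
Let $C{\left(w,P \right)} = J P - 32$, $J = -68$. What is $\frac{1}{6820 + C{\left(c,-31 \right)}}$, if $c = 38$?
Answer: $\frac{1}{8896} \approx 0.00011241$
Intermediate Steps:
$C{\left(w,P \right)} = -32 - 68 P$ ($C{\left(w,P \right)} = - 68 P - 32 = -32 - 68 P$)
$\frac{1}{6820 + C{\left(c,-31 \right)}} = \frac{1}{6820 - -2076} = \frac{1}{6820 + \left(-32 + 2108\right)} = \frac{1}{6820 + 2076} = \frac{1}{8896}$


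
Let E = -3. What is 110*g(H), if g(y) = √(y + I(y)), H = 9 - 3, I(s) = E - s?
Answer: 110*I*√3 ≈ 190.53*I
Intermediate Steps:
I(s) = -3 - s
H = 6
g(y) = I*√3 (g(y) = √(y + (-3 - y)) = √(-3) = I*√3)
110*g(H) = 110*(I*√3) = 110*I*√3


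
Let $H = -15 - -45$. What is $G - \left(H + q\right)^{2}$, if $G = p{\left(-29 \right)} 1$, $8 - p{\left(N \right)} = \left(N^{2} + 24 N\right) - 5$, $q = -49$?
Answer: $-493$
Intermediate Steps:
$H = 30$ ($H = -15 + 45 = 30$)
$p{\left(N \right)} = 13 - N^{2} - 24 N$ ($p{\left(N \right)} = 8 - \left(\left(N^{2} + 24 N\right) - 5\right) = 8 - \left(-5 + N^{2} + 24 N\right) = 13 - N^{2} - 24 N$)
$G = -132$ ($G = \left(13 - \left(-29\right)^{2} - -696\right) 1 = \left(13 - 841 + 696\right) 1 = \left(-132\right) 1 = -132$)
$G - \left(H + q\right)^{2} = -132 - \left(30 - 49\right)^{2} = -132 - \left(-19\right)^{2} = -132 - 361 = -493$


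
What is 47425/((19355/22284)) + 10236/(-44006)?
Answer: 664373794206/12167659 ≈ 54602.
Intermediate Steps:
47425/((19355/22284)) + 10236/(-44006) = 47425/((19355*(1/22284))) + 10236*(-1/44006) = 47425/(19355/22284) - 5118/22003 = 47425*(22284/19355) - 5118/22003 = 30194820/553 - 5118/22003 = 664373794206/12167659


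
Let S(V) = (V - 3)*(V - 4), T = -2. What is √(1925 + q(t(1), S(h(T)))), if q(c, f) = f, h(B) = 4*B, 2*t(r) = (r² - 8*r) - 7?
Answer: 11*√17 ≈ 45.354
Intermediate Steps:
t(r) = -7/2 + r²/2 - 4*r (t(r) = ((r² - 8*r) - 7)/2 = (-7 + r² - 8*r)/2 = -7/2 + r²/2 - 4*r)
S(V) = (-4 + V)*(-3 + V) (S(V) = (-3 + V)*(-4 + V) = (-4 + V)*(-3 + V))
√(1925 + q(t(1), S(h(T)))) = √(1925 + (12 + (4*(-2))² - 28*(-2))) = √(1925 + (12 + (-8)² - 7*(-8))) = √(1925 + (12 + 64 + 56)) = √(1925 + 132) = √2057 = 11*√17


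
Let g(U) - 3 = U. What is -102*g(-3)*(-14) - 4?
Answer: -4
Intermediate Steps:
g(U) = 3 + U
-102*g(-3)*(-14) - 4 = -102*(3 - 3)*(-14) - 4 = -0*(-14) - 4 = -102*0 - 4 = 0 - 4 = -4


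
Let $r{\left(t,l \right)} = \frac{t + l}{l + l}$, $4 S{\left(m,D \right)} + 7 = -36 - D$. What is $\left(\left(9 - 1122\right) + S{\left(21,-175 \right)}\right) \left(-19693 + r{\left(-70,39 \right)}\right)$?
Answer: $\frac{276495300}{13} \approx 2.1269 \cdot 10^{7}$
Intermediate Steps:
$S{\left(m,D \right)} = - \frac{43}{4} - \frac{D}{4}$ ($S{\left(m,D \right)} = - \frac{7}{4} + \frac{-36 - D}{4} = - \frac{7}{4} - \left(9 + \frac{D}{4}\right) = - \frac{43}{4} - \frac{D}{4}$)
$r{\left(t,l \right)} = \frac{l + t}{2 l}$
$\left(\left(9 - 1122\right) + S{\left(21,-175 \right)}\right) \left(-19693 + r{\left(-70,39 \right)}\right) = \left(\left(9 - 1122\right) - -33\right) \left(-19693 + \frac{39 - 70}{2 \cdot 39}\right) = \left(\left(9 - 1122\right) + \left(- \frac{43}{4} + \frac{175}{4}\right)\right) \left(-19693 + \frac{1}{2} \cdot \frac{1}{39} \left(-31\right)\right) = \left(-1113 + 33\right) \left(-19693 - \frac{31}{78}\right) = \left(-1080\right) \left(- \frac{1536085}{78}\right) = \frac{276495300}{13}$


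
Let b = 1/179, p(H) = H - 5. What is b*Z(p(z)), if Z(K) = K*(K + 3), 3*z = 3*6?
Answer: 4/179 ≈ 0.022346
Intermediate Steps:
z = 6 (z = (3*6)/3 = (1/3)*18 = 6)
p(H) = -5 + H
b = 1/179 ≈ 0.0055866
Z(K) = K*(3 + K)
b*Z(p(z)) = ((-5 + 6)*(3 + (-5 + 6)))/179 = (1*(3 + 1))/179 = (1*4)/179 = (1/179)*4 = 4/179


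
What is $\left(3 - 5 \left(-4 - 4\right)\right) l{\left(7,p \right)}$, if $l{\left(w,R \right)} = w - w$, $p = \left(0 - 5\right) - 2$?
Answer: $0$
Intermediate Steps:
$p = -7$ ($p = -5 - 2 = -7$)
$l{\left(w,R \right)} = 0$
$\left(3 - 5 \left(-4 - 4\right)\right) l{\left(7,p \right)} = \left(3 - 5 \left(-4 - 4\right)\right) 0 = \left(3 - -40\right) 0 = \left(3 + 40\right) 0 = 43 \cdot 0 = 0$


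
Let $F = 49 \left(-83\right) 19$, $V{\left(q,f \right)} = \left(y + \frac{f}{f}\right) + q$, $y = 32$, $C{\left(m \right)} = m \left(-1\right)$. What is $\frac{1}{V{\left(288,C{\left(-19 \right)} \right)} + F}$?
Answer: $- \frac{1}{76952} \approx -1.2995 \cdot 10^{-5}$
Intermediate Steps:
$C{\left(m \right)} = - m$
$V{\left(q,f \right)} = 33 + q$ ($V{\left(q,f \right)} = \left(32 + \frac{f}{f}\right) + q = \left(32 + 1\right) + q = 33 + q$)
$F = -77273$ ($F = \left(-4067\right) 19 = -77273$)
$\frac{1}{V{\left(288,C{\left(-19 \right)} \right)} + F} = \frac{1}{\left(33 + 288\right) - 77273} = \frac{1}{321 - 77273} = \frac{1}{-76952} = - \frac{1}{76952}$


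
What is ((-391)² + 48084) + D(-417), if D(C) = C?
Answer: 200548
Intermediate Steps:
((-391)² + 48084) + D(-417) = ((-391)² + 48084) - 417 = (152881 + 48084) - 417 = 200965 - 417 = 200548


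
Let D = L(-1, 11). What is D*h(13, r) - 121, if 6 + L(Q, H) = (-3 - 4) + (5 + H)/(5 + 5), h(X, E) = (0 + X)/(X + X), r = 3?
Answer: -1267/10 ≈ -126.70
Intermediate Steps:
h(X, E) = ½ (h(X, E) = X/((2*X)) = X*(1/(2*X)) = ½)
L(Q, H) = -25/2 + H/10 (L(Q, H) = -6 + ((-3 - 4) + (5 + H)/(5 + 5)) = -6 + (-7 + (5 + H)/10) = -6 + (-7 + (5 + H)*(⅒)) = -6 + (-7 + (½ + H/10)) = -6 + (-13/2 + H/10) = -25/2 + H/10)
D = -57/5 (D = -25/2 + (⅒)*11 = -25/2 + 11/10 = -57/5 ≈ -11.400)
D*h(13, r) - 121 = -57/5*½ - 121 = -57/10 - 121 = -1267/10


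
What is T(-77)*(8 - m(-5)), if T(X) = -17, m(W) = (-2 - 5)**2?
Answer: 697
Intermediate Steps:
m(W) = 49 (m(W) = (-7)**2 = 49)
T(-77)*(8 - m(-5)) = -17*(8 - 1*49) = -17*(8 - 49) = -17*(-41) = 697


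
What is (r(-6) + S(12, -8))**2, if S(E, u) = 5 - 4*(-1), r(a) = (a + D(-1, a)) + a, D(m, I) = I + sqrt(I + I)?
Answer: 69 - 36*I*sqrt(3) ≈ 69.0 - 62.354*I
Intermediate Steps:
D(m, I) = I + sqrt(2)*sqrt(I) (D(m, I) = I + sqrt(2*I) = I + sqrt(2)*sqrt(I))
r(a) = 3*a + sqrt(2)*sqrt(a) (r(a) = (a + (a + sqrt(2)*sqrt(a))) + a = (2*a + sqrt(2)*sqrt(a)) + a = 3*a + sqrt(2)*sqrt(a))
S(E, u) = 9 (S(E, u) = 5 + 4 = 9)
(r(-6) + S(12, -8))**2 = ((3*(-6) + sqrt(2)*sqrt(-6)) + 9)**2 = ((-18 + sqrt(2)*(I*sqrt(6))) + 9)**2 = ((-18 + 2*I*sqrt(3)) + 9)**2 = (-9 + 2*I*sqrt(3))**2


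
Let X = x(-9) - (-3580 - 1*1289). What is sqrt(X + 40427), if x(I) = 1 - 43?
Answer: 11*sqrt(374) ≈ 212.73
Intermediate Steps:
x(I) = -42
X = 4827 (X = -42 - (-3580 - 1*1289) = -42 - (-3580 - 1289) = -42 - 1*(-4869) = -42 + 4869 = 4827)
sqrt(X + 40427) = sqrt(4827 + 40427) = sqrt(45254) = 11*sqrt(374)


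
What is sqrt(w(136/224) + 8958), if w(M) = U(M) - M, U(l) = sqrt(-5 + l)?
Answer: sqrt(1755649 + 14*I*sqrt(861))/14 ≈ 94.644 + 0.011073*I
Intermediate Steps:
w(M) = sqrt(-5 + M) - M
sqrt(w(136/224) + 8958) = sqrt((sqrt(-5 + 136/224) - 136/224) + 8958) = sqrt((sqrt(-5 + 136*(1/224)) - 136/224) + 8958) = sqrt((sqrt(-5 + 17/28) - 1*17/28) + 8958) = sqrt((sqrt(-123/28) - 17/28) + 8958) = sqrt((I*sqrt(861)/14 - 17/28) + 8958) = sqrt((-17/28 + I*sqrt(861)/14) + 8958) = sqrt(250807/28 + I*sqrt(861)/14)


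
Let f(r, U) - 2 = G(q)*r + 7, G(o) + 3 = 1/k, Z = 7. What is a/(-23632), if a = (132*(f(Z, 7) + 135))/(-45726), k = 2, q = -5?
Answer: 2783/180099472 ≈ 1.5453e-5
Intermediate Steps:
G(o) = -5/2 (G(o) = -3 + 1/2 = -3 + ½ = -5/2)
f(r, U) = 9 - 5*r/2 (f(r, U) = 2 + (-5*r/2 + 7) = 2 + (7 - 5*r/2) = 9 - 5*r/2)
a = -2783/7621 (a = (132*((9 - 5/2*7) + 135))/(-45726) = (132*((9 - 35/2) + 135))*(-1/45726) = (132*(-17/2 + 135))*(-1/45726) = (132*(253/2))*(-1/45726) = 16698*(-1/45726) = -2783/7621 ≈ -0.36518)
a/(-23632) = -2783/7621/(-23632) = -2783/7621*(-1/23632) = 2783/180099472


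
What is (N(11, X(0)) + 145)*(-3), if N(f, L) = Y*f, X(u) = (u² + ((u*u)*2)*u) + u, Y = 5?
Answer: -600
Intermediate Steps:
X(u) = u + u² + 2*u³ (X(u) = (u² + (u²*2)*u) + u = (u² + (2*u²)*u) + u = (u² + 2*u³) + u = u + u² + 2*u³)
N(f, L) = 5*f
(N(11, X(0)) + 145)*(-3) = (5*11 + 145)*(-3) = (55 + 145)*(-3) = 200*(-3) = -600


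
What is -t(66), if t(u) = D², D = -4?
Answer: -16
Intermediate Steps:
t(u) = 16 (t(u) = (-4)² = 16)
-t(66) = -1*16 = -16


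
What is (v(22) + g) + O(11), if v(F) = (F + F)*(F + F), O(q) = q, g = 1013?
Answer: 2960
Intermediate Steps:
v(F) = 4*F**2 (v(F) = (2*F)*(2*F) = 4*F**2)
(v(22) + g) + O(11) = (4*22**2 + 1013) + 11 = (4*484 + 1013) + 11 = (1936 + 1013) + 11 = 2949 + 11 = 2960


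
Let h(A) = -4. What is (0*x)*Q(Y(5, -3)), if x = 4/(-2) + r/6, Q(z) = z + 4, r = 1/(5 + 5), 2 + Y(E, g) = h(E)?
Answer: 0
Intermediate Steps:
Y(E, g) = -6 (Y(E, g) = -2 - 4 = -6)
r = ⅒ (r = 1/10 = ⅒ ≈ 0.10000)
Q(z) = 4 + z
x = -119/60 (x = 4/(-2) + (⅒)/6 = 4*(-½) + (⅒)*(⅙) = -2 + 1/60 = -119/60 ≈ -1.9833)
(0*x)*Q(Y(5, -3)) = (0*(-119/60))*(4 - 6) = 0*(-2) = 0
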